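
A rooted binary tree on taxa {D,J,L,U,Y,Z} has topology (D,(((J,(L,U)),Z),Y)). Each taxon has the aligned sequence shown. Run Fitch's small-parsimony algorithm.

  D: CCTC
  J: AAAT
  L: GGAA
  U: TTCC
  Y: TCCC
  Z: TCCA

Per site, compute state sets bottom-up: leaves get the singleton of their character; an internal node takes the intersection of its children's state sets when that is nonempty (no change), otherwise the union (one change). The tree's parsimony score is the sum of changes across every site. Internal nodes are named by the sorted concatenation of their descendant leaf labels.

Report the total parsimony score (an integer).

[col 0] LU: children L:{G}, U:{T} ∪→ {G,T}; cost 1
[col 0] JLU: children J:{A}, LU:{G,T} ∪→ {A,G,T}; cost 1
[col 0] JLUZ: children JLU:{A,G,T}, Z:{T} ∩→ {T}; cost 0
[col 0] JLUYZ: children JLUZ:{T}, Y:{T} ∩→ {T}; cost 0
[col 0] DJLUYZ: children D:{C}, JLUYZ:{T} ∪→ {C,T}; cost 1
[col 1] LU: children L:{G}, U:{T} ∪→ {G,T}; cost 1
[col 1] JLU: children J:{A}, LU:{G,T} ∪→ {A,G,T}; cost 1
[col 1] JLUZ: children JLU:{A,G,T}, Z:{C} ∪→ {A,C,G,T}; cost 1
[col 1] JLUYZ: children JLUZ:{A,C,G,T}, Y:{C} ∩→ {C}; cost 0
[col 1] DJLUYZ: children D:{C}, JLUYZ:{C} ∩→ {C}; cost 0
[col 2] LU: children L:{A}, U:{C} ∪→ {A,C}; cost 1
[col 2] JLU: children J:{A}, LU:{A,C} ∩→ {A}; cost 0
[col 2] JLUZ: children JLU:{A}, Z:{C} ∪→ {A,C}; cost 1
[col 2] JLUYZ: children JLUZ:{A,C}, Y:{C} ∩→ {C}; cost 0
[col 2] DJLUYZ: children D:{T}, JLUYZ:{C} ∪→ {C,T}; cost 1
[col 3] LU: children L:{A}, U:{C} ∪→ {A,C}; cost 1
[col 3] JLU: children J:{T}, LU:{A,C} ∪→ {A,C,T}; cost 1
[col 3] JLUZ: children JLU:{A,C,T}, Z:{A} ∩→ {A}; cost 0
[col 3] JLUYZ: children JLUZ:{A}, Y:{C} ∪→ {A,C}; cost 1
[col 3] DJLUYZ: children D:{C}, JLUYZ:{A,C} ∩→ {C}; cost 0
per-site changes: [3, 3, 3, 3]; total = 12

12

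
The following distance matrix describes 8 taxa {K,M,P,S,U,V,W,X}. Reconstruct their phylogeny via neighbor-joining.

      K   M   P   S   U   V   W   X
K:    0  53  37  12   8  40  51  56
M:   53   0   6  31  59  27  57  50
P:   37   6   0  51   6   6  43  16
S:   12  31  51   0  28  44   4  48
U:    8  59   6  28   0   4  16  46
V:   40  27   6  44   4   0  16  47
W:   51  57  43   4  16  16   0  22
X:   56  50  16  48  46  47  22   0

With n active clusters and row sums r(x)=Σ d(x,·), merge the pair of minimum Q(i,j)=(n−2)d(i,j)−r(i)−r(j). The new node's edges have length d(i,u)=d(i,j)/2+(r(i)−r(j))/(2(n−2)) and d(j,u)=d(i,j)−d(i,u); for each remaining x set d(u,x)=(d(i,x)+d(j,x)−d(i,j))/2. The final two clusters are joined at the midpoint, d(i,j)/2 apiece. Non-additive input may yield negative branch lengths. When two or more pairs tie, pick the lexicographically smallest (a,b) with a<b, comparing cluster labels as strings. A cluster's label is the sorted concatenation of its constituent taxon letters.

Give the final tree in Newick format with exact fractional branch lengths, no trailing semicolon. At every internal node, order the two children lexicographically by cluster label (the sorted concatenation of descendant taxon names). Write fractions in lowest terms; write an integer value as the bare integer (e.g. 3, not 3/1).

iteration 1: select M,P (d=6, Q=-412); attach at lengths (77/6, -41/6); label the merged cluster MP
  updated: d(K,MP)=42, d(MP,S)=38, d(MP,U)=59/2, d(MP,V)=27/2, d(MP,W)=47, d(MP,X)=30
iteration 2: select K,S (d=12, Q=-323); attach at lengths (19/2, 5/2); label the merged cluster KS
  updated: d(KS,MP)=34, d(KS,U)=12, d(KS,V)=36, d(KS,W)=43/2, d(KS,X)=46
iteration 3: select W,X (d=22, Q=-451/2); attach at lengths (39/16, 313/16); label the merged cluster WX
  updated: d(KS,WX)=91/4, d(MP,WX)=55/2, d(U,WX)=20, d(V,WX)=41/2
iteration 4: select MP,V (d=27/2, Q=-138); attach at lengths (71/6, 5/3); label the merged cluster MPV
  updated: d(KS,MPV)=113/4, d(MPV,U)=10, d(MPV,WX)=69/4
iteration 5: select KS,U (d=12, Q=-81); attach at lengths (45/4, 3/4); label the merged cluster KSU
  updated: d(KSU,MPV)=105/8, d(KSU,WX)=123/8
iteration 6: select KSU,MPV (d=105/8, Q=-183/4); attach at lengths (45/8, 15/2); label the merged cluster KMPSUV
  updated: d(KMPSUV,WX)=39/4
iteration 7: select KMPSUV,WX (d=39/4); attach at lengths (39/8, 39/8); label the merged cluster KMPSUVWX
final tree: ((((K:19/2,S:5/2):45/4,U:3/4):45/8,((M:77/6,P:-41/6):71/6,V:5/3):15/2):39/8,(W:39/16,X:313/16):39/8)
total length: 707/8

((((K:19/2,S:5/2):45/4,U:3/4):45/8,((M:77/6,P:-41/6):71/6,V:5/3):15/2):39/8,(W:39/16,X:313/16):39/8)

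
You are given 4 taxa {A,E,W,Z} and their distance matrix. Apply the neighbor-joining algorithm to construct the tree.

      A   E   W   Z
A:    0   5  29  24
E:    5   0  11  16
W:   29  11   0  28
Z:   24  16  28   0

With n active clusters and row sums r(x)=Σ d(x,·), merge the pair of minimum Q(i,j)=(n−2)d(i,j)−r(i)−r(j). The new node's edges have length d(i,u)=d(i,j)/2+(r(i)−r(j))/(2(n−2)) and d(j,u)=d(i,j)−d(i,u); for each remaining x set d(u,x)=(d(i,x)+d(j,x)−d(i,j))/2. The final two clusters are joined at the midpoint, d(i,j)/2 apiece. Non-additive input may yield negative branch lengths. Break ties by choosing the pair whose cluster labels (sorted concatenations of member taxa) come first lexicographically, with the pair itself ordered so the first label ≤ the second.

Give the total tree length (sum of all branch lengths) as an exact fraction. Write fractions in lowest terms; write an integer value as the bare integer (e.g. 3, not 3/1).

73/2

step 1: merge (A,E) at d=5, Q=-80; branch lengths A→9, E→-4; new cluster AE
  updated: d(AE,W)=35/2, d(AE,Z)=35/2
step 2: merge (AE,W) at d=35/2, Q=-63; branch lengths AE→7/2, W→14; new cluster AEW
  updated: d(AEW,Z)=14
step 3: merge (AEW,Z) at d=14; branch lengths AEW→7, Z→7; new cluster AEWZ
final tree: (((A:9,E:-4):7/2,W:14):7,Z:7)
total length: 73/2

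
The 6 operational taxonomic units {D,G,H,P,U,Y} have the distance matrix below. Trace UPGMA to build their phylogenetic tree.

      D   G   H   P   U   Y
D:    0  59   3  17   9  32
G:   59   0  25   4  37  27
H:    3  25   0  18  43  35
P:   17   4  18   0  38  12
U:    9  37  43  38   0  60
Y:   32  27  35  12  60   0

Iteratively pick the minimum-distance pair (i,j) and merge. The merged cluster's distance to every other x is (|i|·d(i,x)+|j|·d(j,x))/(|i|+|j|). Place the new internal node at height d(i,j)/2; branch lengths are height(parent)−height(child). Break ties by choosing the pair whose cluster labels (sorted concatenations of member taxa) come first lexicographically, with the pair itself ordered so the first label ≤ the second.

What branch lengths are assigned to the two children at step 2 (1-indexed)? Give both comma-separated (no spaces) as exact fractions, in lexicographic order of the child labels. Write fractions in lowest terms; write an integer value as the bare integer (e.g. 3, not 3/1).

step 1: merge (D,H) at d=3; branch lengths D→3/2, H→3/2; new cluster DH
  updated: d(DH,G)=42, d(DH,P)=35/2, d(DH,U)=26, d(DH,Y)=67/2
step 2: merge (G,P) at d=4; branch lengths G→2, P→2; new cluster GP
  updated: d(DH,GP)=119/4, d(GP,U)=75/2, d(GP,Y)=39/2
step 3: merge (GP,Y) at d=39/2; branch lengths GP→31/4, Y→39/4; new cluster GPY
  updated: d(DH,GPY)=31, d(GPY,U)=45
step 4: merge (DH,U) at d=26; branch lengths DH→23/2, U→13; new cluster DHU
  updated: d(DHU,GPY)=107/3
step 5: merge (DHU,GPY) at d=107/3; branch lengths DHU→29/6, GPY→97/12; new cluster DGHPUY
final tree: (((D:3/2,H:3/2):23/2,U:13):29/6,((G:2,P:2):31/4,Y:39/4):97/12)
total length: 743/12

2,2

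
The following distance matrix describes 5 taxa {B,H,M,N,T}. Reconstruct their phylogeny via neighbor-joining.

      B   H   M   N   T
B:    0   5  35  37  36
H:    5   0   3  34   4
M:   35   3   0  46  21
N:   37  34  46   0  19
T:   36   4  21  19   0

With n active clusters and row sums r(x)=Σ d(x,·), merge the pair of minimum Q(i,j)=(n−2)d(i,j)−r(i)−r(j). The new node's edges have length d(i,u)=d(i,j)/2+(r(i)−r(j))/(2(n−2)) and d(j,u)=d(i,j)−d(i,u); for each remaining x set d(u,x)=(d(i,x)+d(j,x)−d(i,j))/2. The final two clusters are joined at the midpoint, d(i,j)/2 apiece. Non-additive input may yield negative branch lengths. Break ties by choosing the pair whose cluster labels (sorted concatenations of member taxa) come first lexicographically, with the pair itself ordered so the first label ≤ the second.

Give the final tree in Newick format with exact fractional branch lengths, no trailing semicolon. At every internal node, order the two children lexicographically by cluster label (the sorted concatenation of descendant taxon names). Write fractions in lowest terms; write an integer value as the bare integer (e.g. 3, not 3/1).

(((B:119/8,H:-79/8):33/8,M:99/8):93/16,(N:113/6,T:1/6):93/16)

step 1: merge (N,T) at d=19, Q=-159; branch lengths N→113/6, T→1/6; new cluster NT
  updated: d(B,NT)=27, d(H,NT)=19/2, d(M,NT)=24
step 2: merge (B,H) at d=5, Q=-149/2; branch lengths B→119/8, H→-79/8; new cluster BH
  updated: d(BH,M)=33/2, d(BH,NT)=63/4
step 3: merge (BH,M) at d=33/2, Q=-225/4; branch lengths BH→33/8, M→99/8; new cluster BHM
  updated: d(BHM,NT)=93/8
step 4: merge (BHM,NT) at d=93/8; branch lengths BHM→93/16, NT→93/16; new cluster BHMNT
final tree: (((B:119/8,H:-79/8):33/8,M:99/8):93/16,(N:113/6,T:1/6):93/16)
total length: 417/8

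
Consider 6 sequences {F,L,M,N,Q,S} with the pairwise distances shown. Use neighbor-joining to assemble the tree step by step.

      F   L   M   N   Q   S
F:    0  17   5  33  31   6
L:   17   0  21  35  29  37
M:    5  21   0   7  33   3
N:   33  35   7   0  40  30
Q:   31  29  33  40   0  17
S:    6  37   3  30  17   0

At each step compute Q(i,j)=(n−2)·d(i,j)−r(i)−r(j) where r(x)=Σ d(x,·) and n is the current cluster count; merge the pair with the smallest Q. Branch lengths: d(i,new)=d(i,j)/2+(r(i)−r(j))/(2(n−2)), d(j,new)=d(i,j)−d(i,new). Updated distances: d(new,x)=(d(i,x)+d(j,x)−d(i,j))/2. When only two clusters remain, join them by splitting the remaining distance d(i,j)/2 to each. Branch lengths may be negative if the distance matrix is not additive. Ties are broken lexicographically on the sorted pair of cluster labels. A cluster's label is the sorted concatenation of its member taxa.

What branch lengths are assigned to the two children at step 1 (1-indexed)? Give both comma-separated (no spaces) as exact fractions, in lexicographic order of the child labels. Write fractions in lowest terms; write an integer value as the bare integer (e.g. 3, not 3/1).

iteration 1: select M,N (d=7, Q=-186); attach at lengths (-6, 13); label the merged cluster MN
  updated: d(F,MN)=31/2, d(L,MN)=49/2, d(MN,Q)=33, d(MN,S)=13
iteration 2: select Q,S (d=17, Q=-132); attach at lengths (44/3, 7/3); label the merged cluster QS
  updated: d(F,QS)=10, d(L,QS)=49/2, d(MN,QS)=29/2
iteration 3: select F,L (d=17, Q=-149/2); attach at lengths (21/8, 115/8); label the merged cluster FL
  updated: d(FL,MN)=23/2, d(FL,QS)=35/4
iteration 4: select FL,MN (d=23/2, Q=-139/4); attach at lengths (23/8, 69/8); label the merged cluster FLMN
  updated: d(FLMN,QS)=47/8
iteration 5: select FLMN,QS (d=47/8); attach at lengths (47/16, 47/16); label the merged cluster FLMNQS
final tree: (((F:21/8,L:115/8):23/8,(M:-6,N:13):69/8):47/16,(Q:44/3,S:7/3):47/16)
total length: 467/8

-6,13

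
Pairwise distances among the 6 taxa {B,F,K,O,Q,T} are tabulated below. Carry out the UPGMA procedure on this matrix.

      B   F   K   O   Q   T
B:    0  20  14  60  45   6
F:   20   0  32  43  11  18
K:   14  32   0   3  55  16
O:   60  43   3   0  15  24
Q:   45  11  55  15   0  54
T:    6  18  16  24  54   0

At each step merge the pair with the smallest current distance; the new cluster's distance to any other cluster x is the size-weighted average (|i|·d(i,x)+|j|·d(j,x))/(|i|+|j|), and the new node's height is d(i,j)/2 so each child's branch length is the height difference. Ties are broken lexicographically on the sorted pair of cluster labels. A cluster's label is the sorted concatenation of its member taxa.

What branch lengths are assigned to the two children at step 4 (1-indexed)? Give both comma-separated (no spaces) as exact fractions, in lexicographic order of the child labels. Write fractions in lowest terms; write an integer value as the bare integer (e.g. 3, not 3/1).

45/4,51/4

step 1: merge (K,O) at d=3; branch lengths K→3/2, O→3/2; new cluster KO
  updated: d(B,KO)=37, d(F,KO)=75/2, d(KO,Q)=35, d(KO,T)=20
step 2: merge (B,T) at d=6; branch lengths B→3, T→3; new cluster BT
  updated: d(BT,F)=19, d(BT,KO)=57/2, d(BT,Q)=99/2
step 3: merge (F,Q) at d=11; branch lengths F→11/2, Q→11/2; new cluster FQ
  updated: d(BT,FQ)=137/4, d(FQ,KO)=145/4
step 4: merge (BT,KO) at d=57/2; branch lengths BT→45/4, KO→51/4; new cluster BKOT
  updated: d(BKOT,FQ)=141/4
step 5: merge (BKOT,FQ) at d=141/4; branch lengths BKOT→27/8, FQ→97/8; new cluster BFKOQT
final tree: (((B:3,T:3):45/4,(K:3/2,O:3/2):51/4):27/8,(F:11/2,Q:11/2):97/8)
total length: 119/2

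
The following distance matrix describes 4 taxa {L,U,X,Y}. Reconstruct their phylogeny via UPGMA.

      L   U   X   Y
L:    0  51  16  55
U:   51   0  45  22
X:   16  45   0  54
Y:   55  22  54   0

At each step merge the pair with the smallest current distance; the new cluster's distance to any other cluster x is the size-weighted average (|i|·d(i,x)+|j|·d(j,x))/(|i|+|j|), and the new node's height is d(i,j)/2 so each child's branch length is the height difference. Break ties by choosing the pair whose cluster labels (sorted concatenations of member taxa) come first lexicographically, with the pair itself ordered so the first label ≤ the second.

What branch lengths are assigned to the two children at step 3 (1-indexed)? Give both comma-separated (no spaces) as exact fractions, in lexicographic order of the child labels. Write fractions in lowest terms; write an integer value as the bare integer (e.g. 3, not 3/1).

141/8,117/8

1. join L+X (d=16) ⇒ LX; edges |L|=8, |X|=8
  updated: d(LX,U)=48, d(LX,Y)=109/2
2. join U+Y (d=22) ⇒ UY; edges |U|=11, |Y|=11
  updated: d(LX,UY)=205/4
3. join LX+UY (d=205/4) ⇒ LUXY; edges |LX|=141/8, |UY|=117/8
final tree: ((L:8,X:8):141/8,(U:11,Y:11):117/8)
total length: 281/4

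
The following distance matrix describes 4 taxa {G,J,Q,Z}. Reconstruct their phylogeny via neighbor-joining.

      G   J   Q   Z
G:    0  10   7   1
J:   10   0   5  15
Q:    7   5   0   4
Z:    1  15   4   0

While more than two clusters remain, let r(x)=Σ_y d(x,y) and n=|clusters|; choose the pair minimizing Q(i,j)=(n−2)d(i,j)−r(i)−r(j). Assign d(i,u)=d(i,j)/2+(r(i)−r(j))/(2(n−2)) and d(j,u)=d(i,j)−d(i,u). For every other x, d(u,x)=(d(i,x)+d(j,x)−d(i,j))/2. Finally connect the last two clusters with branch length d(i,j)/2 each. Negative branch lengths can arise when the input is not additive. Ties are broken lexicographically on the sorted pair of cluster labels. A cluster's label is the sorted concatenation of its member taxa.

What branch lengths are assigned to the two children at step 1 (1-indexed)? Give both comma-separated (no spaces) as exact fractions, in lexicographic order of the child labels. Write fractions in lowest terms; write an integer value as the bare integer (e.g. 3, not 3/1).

1. join G+Z (d=1, Q=-36) ⇒ GZ; edges |G|=0, |Z|=1
  updated: d(GZ,J)=12, d(GZ,Q)=5
2. join GZ+J (d=12, Q=-22) ⇒ GJZ; edges |GZ|=6, |J|=6
  updated: d(GJZ,Q)=-1
3. join GJZ+Q (d=-1) ⇒ GJQZ; edges |GJZ|=-1/2, |Q|=-1/2
final tree: (((G:0,Z:1):6,J:6):-1/2,Q:-1/2)
total length: 12

0,1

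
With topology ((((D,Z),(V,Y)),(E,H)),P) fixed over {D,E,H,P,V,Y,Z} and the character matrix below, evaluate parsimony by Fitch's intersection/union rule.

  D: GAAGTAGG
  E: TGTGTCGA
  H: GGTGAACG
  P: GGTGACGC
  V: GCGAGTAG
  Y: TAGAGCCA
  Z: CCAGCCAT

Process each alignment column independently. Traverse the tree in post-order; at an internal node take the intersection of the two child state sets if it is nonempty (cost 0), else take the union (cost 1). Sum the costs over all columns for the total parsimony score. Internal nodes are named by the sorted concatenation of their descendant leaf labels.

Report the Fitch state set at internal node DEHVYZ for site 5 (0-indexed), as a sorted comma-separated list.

C

site 0, node DZ: D={G} ∪ Z={C} → {C,G} (+1)
site 0, node VY: V={G} ∪ Y={T} → {G,T} (+1)
site 0, node DVYZ: DZ={C,G} ∩ VY={G,T} → {G} (+0)
site 0, node EH: E={T} ∪ H={G} → {G,T} (+1)
site 0, node DEHVYZ: DVYZ={G} ∩ EH={G,T} → {G} (+0)
site 0, node DEHPVYZ: DEHVYZ={G} ∩ P={G} → {G} (+0)
site 1, node DZ: D={A} ∪ Z={C} → {A,C} (+1)
site 1, node VY: V={C} ∪ Y={A} → {A,C} (+1)
site 1, node DVYZ: DZ={A,C} ∩ VY={A,C} → {A,C} (+0)
site 1, node EH: E={G} ∩ H={G} → {G} (+0)
site 1, node DEHVYZ: DVYZ={A,C} ∪ EH={G} → {A,C,G} (+1)
site 1, node DEHPVYZ: DEHVYZ={A,C,G} ∩ P={G} → {G} (+0)
site 2, node DZ: D={A} ∩ Z={A} → {A} (+0)
site 2, node VY: V={G} ∩ Y={G} → {G} (+0)
site 2, node DVYZ: DZ={A} ∪ VY={G} → {A,G} (+1)
site 2, node EH: E={T} ∩ H={T} → {T} (+0)
site 2, node DEHVYZ: DVYZ={A,G} ∪ EH={T} → {A,G,T} (+1)
site 2, node DEHPVYZ: DEHVYZ={A,G,T} ∩ P={T} → {T} (+0)
site 3, node DZ: D={G} ∩ Z={G} → {G} (+0)
site 3, node VY: V={A} ∩ Y={A} → {A} (+0)
site 3, node DVYZ: DZ={G} ∪ VY={A} → {A,G} (+1)
site 3, node EH: E={G} ∩ H={G} → {G} (+0)
site 3, node DEHVYZ: DVYZ={A,G} ∩ EH={G} → {G} (+0)
site 3, node DEHPVYZ: DEHVYZ={G} ∩ P={G} → {G} (+0)
site 4, node DZ: D={T} ∪ Z={C} → {C,T} (+1)
site 4, node VY: V={G} ∩ Y={G} → {G} (+0)
site 4, node DVYZ: DZ={C,T} ∪ VY={G} → {C,G,T} (+1)
site 4, node EH: E={T} ∪ H={A} → {A,T} (+1)
site 4, node DEHVYZ: DVYZ={C,G,T} ∩ EH={A,T} → {T} (+0)
site 4, node DEHPVYZ: DEHVYZ={T} ∪ P={A} → {A,T} (+1)
site 5, node DZ: D={A} ∪ Z={C} → {A,C} (+1)
site 5, node VY: V={T} ∪ Y={C} → {C,T} (+1)
site 5, node DVYZ: DZ={A,C} ∩ VY={C,T} → {C} (+0)
site 5, node EH: E={C} ∪ H={A} → {A,C} (+1)
site 5, node DEHVYZ: DVYZ={C} ∩ EH={A,C} → {C} (+0)
site 5, node DEHPVYZ: DEHVYZ={C} ∩ P={C} → {C} (+0)
site 6, node DZ: D={G} ∪ Z={A} → {A,G} (+1)
site 6, node VY: V={A} ∪ Y={C} → {A,C} (+1)
site 6, node DVYZ: DZ={A,G} ∩ VY={A,C} → {A} (+0)
site 6, node EH: E={G} ∪ H={C} → {C,G} (+1)
site 6, node DEHVYZ: DVYZ={A} ∪ EH={C,G} → {A,C,G} (+1)
site 6, node DEHPVYZ: DEHVYZ={A,C,G} ∩ P={G} → {G} (+0)
site 7, node DZ: D={G} ∪ Z={T} → {G,T} (+1)
site 7, node VY: V={G} ∪ Y={A} → {A,G} (+1)
site 7, node DVYZ: DZ={G,T} ∩ VY={A,G} → {G} (+0)
site 7, node EH: E={A} ∪ H={G} → {A,G} (+1)
site 7, node DEHVYZ: DVYZ={G} ∩ EH={A,G} → {G} (+0)
site 7, node DEHPVYZ: DEHVYZ={G} ∪ P={C} → {C,G} (+1)
per-site changes: [3, 3, 2, 1, 4, 3, 4, 4]; total = 24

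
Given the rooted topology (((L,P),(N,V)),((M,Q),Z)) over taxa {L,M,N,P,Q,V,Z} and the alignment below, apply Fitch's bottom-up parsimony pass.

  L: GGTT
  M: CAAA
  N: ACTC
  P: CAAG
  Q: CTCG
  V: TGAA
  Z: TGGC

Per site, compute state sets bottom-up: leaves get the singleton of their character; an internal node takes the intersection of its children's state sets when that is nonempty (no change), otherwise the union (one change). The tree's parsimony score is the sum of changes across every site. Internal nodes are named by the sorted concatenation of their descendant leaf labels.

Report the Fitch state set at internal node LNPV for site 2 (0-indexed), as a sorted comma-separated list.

A,T

[col 0] LP: children L:{G}, P:{C} ∪→ {C,G}; cost 1
[col 0] NV: children N:{A}, V:{T} ∪→ {A,T}; cost 1
[col 0] LNPV: children LP:{C,G}, NV:{A,T} ∪→ {A,C,G,T}; cost 1
[col 0] MQ: children M:{C}, Q:{C} ∩→ {C}; cost 0
[col 0] MQZ: children MQ:{C}, Z:{T} ∪→ {C,T}; cost 1
[col 0] LMNPQVZ: children LNPV:{A,C,G,T}, MQZ:{C,T} ∩→ {C,T}; cost 0
[col 1] LP: children L:{G}, P:{A} ∪→ {A,G}; cost 1
[col 1] NV: children N:{C}, V:{G} ∪→ {C,G}; cost 1
[col 1] LNPV: children LP:{A,G}, NV:{C,G} ∩→ {G}; cost 0
[col 1] MQ: children M:{A}, Q:{T} ∪→ {A,T}; cost 1
[col 1] MQZ: children MQ:{A,T}, Z:{G} ∪→ {A,G,T}; cost 1
[col 1] LMNPQVZ: children LNPV:{G}, MQZ:{A,G,T} ∩→ {G}; cost 0
[col 2] LP: children L:{T}, P:{A} ∪→ {A,T}; cost 1
[col 2] NV: children N:{T}, V:{A} ∪→ {A,T}; cost 1
[col 2] LNPV: children LP:{A,T}, NV:{A,T} ∩→ {A,T}; cost 0
[col 2] MQ: children M:{A}, Q:{C} ∪→ {A,C}; cost 1
[col 2] MQZ: children MQ:{A,C}, Z:{G} ∪→ {A,C,G}; cost 1
[col 2] LMNPQVZ: children LNPV:{A,T}, MQZ:{A,C,G} ∩→ {A}; cost 0
[col 3] LP: children L:{T}, P:{G} ∪→ {G,T}; cost 1
[col 3] NV: children N:{C}, V:{A} ∪→ {A,C}; cost 1
[col 3] LNPV: children LP:{G,T}, NV:{A,C} ∪→ {A,C,G,T}; cost 1
[col 3] MQ: children M:{A}, Q:{G} ∪→ {A,G}; cost 1
[col 3] MQZ: children MQ:{A,G}, Z:{C} ∪→ {A,C,G}; cost 1
[col 3] LMNPQVZ: children LNPV:{A,C,G,T}, MQZ:{A,C,G} ∩→ {A,C,G}; cost 0
per-site changes: [4, 4, 4, 5]; total = 17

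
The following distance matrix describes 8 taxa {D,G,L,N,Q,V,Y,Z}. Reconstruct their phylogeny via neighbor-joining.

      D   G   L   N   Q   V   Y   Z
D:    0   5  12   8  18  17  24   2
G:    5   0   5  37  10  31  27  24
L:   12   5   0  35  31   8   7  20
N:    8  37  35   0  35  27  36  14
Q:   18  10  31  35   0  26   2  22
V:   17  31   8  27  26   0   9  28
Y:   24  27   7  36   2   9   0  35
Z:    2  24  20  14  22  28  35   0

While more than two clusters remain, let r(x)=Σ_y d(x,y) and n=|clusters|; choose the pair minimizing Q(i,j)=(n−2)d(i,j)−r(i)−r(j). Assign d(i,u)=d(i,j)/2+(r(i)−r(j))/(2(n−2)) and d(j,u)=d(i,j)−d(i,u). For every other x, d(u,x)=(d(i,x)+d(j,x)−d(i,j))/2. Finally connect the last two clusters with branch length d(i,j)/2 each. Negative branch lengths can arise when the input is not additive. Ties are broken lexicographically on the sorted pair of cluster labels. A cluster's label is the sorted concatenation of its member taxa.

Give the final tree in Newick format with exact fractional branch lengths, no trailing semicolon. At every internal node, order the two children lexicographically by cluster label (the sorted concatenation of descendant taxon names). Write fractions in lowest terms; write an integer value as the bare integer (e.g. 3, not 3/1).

((((D:-85/16,(N:11,Z:3):53/16):19/2,(G:71/12,L:-11/12):17/4):29/8,(Q:4/3,Y:2/3):69/8):63/16,V:63/16)

1. join Q+Y (d=2, Q=-272) ⇒ QY; edges |Q|=4/3, |Y|=2/3
  updated: d(D,QY)=20, d(G,QY)=35/2, d(L,QY)=18, d(N,QY)=69/2, d(QY,V)=33/2, d(QY,Z)=55/2
2. join N+Z (d=14, Q=-201) ⇒ NZ; edges |N|=11, |Z|=3
  updated: d(D,NZ)=-2, d(G,NZ)=47/2, d(L,NZ)=41/2, d(NZ,QY)=24, d(NZ,V)=41/2
3. join D+NZ (d=-2, Q=-293/2) ⇒ DNZ; edges |D|=-85/16, |NZ|=53/16
  updated: d(DNZ,G)=61/4, d(DNZ,L)=69/4, d(DNZ,QY)=23, d(DNZ,V)=79/4
4. join G+L (d=5, Q=-102) ⇒ GL; edges |G|=71/12, |L|=-11/12
  updated: d(DNZ,GL)=55/4, d(GL,QY)=61/4, d(GL,V)=17
5. join DNZ+GL (d=55/4, Q=-75) ⇒ DGLNZ; edges |DNZ|=19/2, |GL|=17/4
  updated: d(DGLNZ,QY)=49/4, d(DGLNZ,V)=23/2
6. join DGLNZ+QY (d=49/4, Q=-161/4) ⇒ DGLNQYZ; edges |DGLNZ|=29/8, |QY|=69/8
  updated: d(DGLNQYZ,V)=63/8
7. join DGLNQYZ+V (d=63/8) ⇒ DGLNQVYZ; edges |DGLNQYZ|=63/16, |V|=63/16
final tree: ((((D:-85/16,(N:11,Z:3):53/16):19/2,(G:71/12,L:-11/12):17/4):29/8,(Q:4/3,Y:2/3):69/8):63/16,V:63/16)
total length: 423/8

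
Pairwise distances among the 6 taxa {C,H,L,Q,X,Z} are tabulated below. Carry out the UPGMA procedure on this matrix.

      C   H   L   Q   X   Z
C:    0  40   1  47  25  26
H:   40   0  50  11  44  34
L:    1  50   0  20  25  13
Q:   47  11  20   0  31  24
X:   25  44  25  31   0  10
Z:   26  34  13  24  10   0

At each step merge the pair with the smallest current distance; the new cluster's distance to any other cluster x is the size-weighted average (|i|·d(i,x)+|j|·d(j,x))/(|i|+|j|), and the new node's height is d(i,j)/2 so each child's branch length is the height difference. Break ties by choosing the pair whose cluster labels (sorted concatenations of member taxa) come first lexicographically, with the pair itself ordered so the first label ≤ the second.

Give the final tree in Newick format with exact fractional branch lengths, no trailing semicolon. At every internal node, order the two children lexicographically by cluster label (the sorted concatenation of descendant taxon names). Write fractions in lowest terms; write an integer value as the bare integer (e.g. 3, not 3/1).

step 1: merge (C,L) at d=1; branch lengths C→1/2, L→1/2; new cluster CL
  updated: d(CL,H)=45, d(CL,Q)=67/2, d(CL,X)=25, d(CL,Z)=39/2
step 2: merge (X,Z) at d=10; branch lengths X→5, Z→5; new cluster XZ
  updated: d(CL,XZ)=89/4, d(H,XZ)=39, d(Q,XZ)=55/2
step 3: merge (H,Q) at d=11; branch lengths H→11/2, Q→11/2; new cluster HQ
  updated: d(CL,HQ)=157/4, d(HQ,XZ)=133/4
step 4: merge (CL,XZ) at d=89/4; branch lengths CL→85/8, XZ→49/8; new cluster CLXZ
  updated: d(CLXZ,HQ)=145/4
step 5: merge (CLXZ,HQ) at d=145/4; branch lengths CLXZ→7, HQ→101/8; new cluster CHLQXZ
final tree: (((C:1/2,L:1/2):85/8,(X:5,Z:5):49/8):7,(H:11/2,Q:11/2):101/8)
total length: 467/8

(((C:1/2,L:1/2):85/8,(X:5,Z:5):49/8):7,(H:11/2,Q:11/2):101/8)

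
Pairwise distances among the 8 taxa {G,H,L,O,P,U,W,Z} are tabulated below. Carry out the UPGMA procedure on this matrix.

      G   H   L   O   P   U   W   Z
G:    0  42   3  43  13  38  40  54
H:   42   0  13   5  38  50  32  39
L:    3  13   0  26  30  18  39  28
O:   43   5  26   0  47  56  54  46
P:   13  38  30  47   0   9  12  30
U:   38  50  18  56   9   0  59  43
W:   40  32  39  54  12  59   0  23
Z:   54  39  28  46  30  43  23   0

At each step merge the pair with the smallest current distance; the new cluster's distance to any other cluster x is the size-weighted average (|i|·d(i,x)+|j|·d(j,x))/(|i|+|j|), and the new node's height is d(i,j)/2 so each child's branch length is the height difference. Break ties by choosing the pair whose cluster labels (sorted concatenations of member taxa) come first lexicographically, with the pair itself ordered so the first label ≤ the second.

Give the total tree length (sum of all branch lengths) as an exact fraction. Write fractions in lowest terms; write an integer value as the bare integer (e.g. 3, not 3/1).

iteration 1: select G,L (d=3); attach at lengths (3/2, 3/2); label the merged cluster GL
  updated: d(GL,H)=55/2, d(GL,O)=69/2, d(GL,P)=43/2, d(GL,U)=28, d(GL,W)=79/2, d(GL,Z)=41
iteration 2: select H,O (d=5); attach at lengths (5/2, 5/2); label the merged cluster HO
  updated: d(GL,HO)=31, d(HO,P)=85/2, d(HO,U)=53, d(HO,W)=43, d(HO,Z)=85/2
iteration 3: select P,U (d=9); attach at lengths (9/2, 9/2); label the merged cluster PU
  updated: d(GL,PU)=99/4, d(HO,PU)=191/4, d(PU,W)=71/2, d(PU,Z)=73/2
iteration 4: select W,Z (d=23); attach at lengths (23/2, 23/2); label the merged cluster WZ
  updated: d(GL,WZ)=161/4, d(HO,WZ)=171/4, d(PU,WZ)=36
iteration 5: select GL,PU (d=99/4); attach at lengths (87/8, 63/8); label the merged cluster GLPU
  updated: d(GLPU,HO)=315/8, d(GLPU,WZ)=305/8
iteration 6: select GLPU,WZ (d=305/8); attach at lengths (107/16, 121/16); label the merged cluster GLPUWZ
  updated: d(GLPUWZ,HO)=81/2
iteration 7: select GLPUWZ,HO (d=81/2); attach at lengths (19/16, 71/4); label the merged cluster GHLOPUWZ
final tree: ((((G:3/2,L:3/2):87/8,(P:9/2,U:9/2):63/8):107/16,(W:23/2,Z:23/2):121/16):19/16,(H:5/2,O:5/2):71/4)
total length: 1471/16

1471/16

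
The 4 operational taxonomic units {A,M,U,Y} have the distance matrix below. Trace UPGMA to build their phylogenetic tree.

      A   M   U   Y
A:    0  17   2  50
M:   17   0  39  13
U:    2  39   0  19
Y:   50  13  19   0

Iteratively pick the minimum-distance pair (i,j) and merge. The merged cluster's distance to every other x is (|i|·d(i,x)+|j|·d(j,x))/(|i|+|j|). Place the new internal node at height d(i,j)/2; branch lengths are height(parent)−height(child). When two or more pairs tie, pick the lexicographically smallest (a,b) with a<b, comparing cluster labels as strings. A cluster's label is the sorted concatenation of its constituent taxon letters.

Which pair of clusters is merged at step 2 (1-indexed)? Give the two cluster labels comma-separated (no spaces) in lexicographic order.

iteration 1: select A,U (d=2); attach at lengths (1, 1); label the merged cluster AU
  updated: d(AU,M)=28, d(AU,Y)=69/2
iteration 2: select M,Y (d=13); attach at lengths (13/2, 13/2); label the merged cluster MY
  updated: d(AU,MY)=125/4
iteration 3: select AU,MY (d=125/4); attach at lengths (117/8, 73/8); label the merged cluster AMUY
final tree: ((A:1,U:1):117/8,(M:13/2,Y:13/2):73/8)
total length: 155/4

M,Y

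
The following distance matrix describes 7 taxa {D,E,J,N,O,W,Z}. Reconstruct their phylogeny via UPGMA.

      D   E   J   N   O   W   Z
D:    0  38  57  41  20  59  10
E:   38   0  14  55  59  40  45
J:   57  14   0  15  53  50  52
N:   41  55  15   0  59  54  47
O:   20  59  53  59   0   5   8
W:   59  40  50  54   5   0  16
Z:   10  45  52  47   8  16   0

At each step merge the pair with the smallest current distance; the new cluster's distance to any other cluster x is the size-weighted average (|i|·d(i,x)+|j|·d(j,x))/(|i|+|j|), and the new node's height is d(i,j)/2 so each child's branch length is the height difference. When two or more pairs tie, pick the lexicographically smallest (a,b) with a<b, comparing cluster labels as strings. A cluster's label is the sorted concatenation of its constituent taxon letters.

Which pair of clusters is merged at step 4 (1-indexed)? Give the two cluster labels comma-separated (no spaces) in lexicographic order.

DZ,OW

iteration 1: select O,W (d=5); attach at lengths (5/2, 5/2); label the merged cluster OW
  updated: d(D,OW)=79/2, d(E,OW)=99/2, d(J,OW)=103/2, d(N,OW)=113/2, d(OW,Z)=12
iteration 2: select D,Z (d=10); attach at lengths (5, 5); label the merged cluster DZ
  updated: d(DZ,E)=83/2, d(DZ,J)=109/2, d(DZ,N)=44, d(DZ,OW)=103/4
iteration 3: select E,J (d=14); attach at lengths (7, 7); label the merged cluster EJ
  updated: d(DZ,EJ)=48, d(EJ,N)=35, d(EJ,OW)=101/2
iteration 4: select DZ,OW (d=103/4); attach at lengths (63/8, 83/8); label the merged cluster DOWZ
  updated: d(DOWZ,EJ)=197/4, d(DOWZ,N)=201/4
iteration 5: select EJ,N (d=35); attach at lengths (21/2, 35/2); label the merged cluster EJN
  updated: d(DOWZ,EJN)=595/12
iteration 6: select DOWZ,EJN (d=595/12); attach at lengths (143/12, 175/24); label the merged cluster DEJNOWZ
final tree: (((D:5,Z:5):63/8,(O:5/2,W:5/2):83/8):143/12,((E:7,J:7):21/2,N:35/2):175/24)
total length: 2267/24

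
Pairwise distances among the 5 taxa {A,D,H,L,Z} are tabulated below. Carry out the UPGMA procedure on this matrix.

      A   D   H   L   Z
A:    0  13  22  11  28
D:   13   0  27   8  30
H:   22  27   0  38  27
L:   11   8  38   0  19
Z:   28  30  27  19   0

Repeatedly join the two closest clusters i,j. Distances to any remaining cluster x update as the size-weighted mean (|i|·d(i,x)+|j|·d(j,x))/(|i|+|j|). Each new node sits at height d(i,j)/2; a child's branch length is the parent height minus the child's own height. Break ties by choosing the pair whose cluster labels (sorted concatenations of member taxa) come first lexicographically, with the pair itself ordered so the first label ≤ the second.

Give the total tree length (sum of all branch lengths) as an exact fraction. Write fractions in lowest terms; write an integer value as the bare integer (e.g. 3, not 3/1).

iteration 1: select D,L (d=8); attach at lengths (4, 4); label the merged cluster DL
  updated: d(A,DL)=12, d(DL,H)=65/2, d(DL,Z)=49/2
iteration 2: select A,DL (d=12); attach at lengths (6, 2); label the merged cluster ADL
  updated: d(ADL,H)=29, d(ADL,Z)=77/3
iteration 3: select ADL,Z (d=77/3); attach at lengths (41/6, 77/6); label the merged cluster ADLZ
  updated: d(ADLZ,H)=57/2
iteration 4: select ADLZ,H (d=57/2); attach at lengths (17/12, 57/4); label the merged cluster ADHLZ
final tree: (((A:6,(D:4,L:4):2):41/6,Z:77/6):17/12,H:57/4)
total length: 154/3

154/3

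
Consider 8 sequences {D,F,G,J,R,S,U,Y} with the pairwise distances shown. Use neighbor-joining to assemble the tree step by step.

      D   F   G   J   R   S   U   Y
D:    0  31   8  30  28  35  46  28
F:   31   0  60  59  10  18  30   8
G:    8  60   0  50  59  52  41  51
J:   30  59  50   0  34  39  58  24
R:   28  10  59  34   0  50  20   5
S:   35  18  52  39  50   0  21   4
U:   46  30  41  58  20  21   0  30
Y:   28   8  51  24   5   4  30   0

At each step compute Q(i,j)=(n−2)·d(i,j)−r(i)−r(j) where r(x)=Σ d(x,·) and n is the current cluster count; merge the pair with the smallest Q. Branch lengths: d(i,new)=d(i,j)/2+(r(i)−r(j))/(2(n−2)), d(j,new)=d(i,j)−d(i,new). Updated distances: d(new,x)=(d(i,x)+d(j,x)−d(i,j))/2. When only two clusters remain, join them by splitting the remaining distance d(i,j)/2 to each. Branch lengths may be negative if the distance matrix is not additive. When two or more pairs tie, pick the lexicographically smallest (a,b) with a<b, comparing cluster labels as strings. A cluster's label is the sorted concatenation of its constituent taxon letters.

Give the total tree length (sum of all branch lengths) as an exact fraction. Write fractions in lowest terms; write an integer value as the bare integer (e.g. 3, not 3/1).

1547/16

iteration 1: select D,G (d=8, Q=-479); attach at lengths (-67/12, 163/12); label the merged cluster DG
  updated: d(DG,F)=83/2, d(DG,J)=36, d(DG,R)=79/2, d(DG,S)=79/2, d(DG,U)=79/2, d(DG,Y)=71/2
iteration 2: select DG,J (d=36, Q=-603/2); attach at lengths (323/20, 397/20); label the merged cluster DGJ
  updated: d(DGJ,F)=129/4, d(DGJ,R)=75/4, d(DGJ,S)=85/4, d(DGJ,U)=123/4, d(DGJ,Y)=47/4
iteration 3: select F,R (d=10, Q=-162); attach at lengths (69/16, 91/16); label the merged cluster FR
  updated: d(DGJ,FR)=41/2, d(FR,S)=29, d(FR,U)=20, d(FR,Y)=3/2
iteration 4: select S,U (d=21, Q=-114); attach at lengths (73/12, 179/12); label the merged cluster SU
  updated: d(DGJ,SU)=31/2, d(FR,SU)=14, d(SU,Y)=13/2
iteration 5: select DGJ,SU (d=31/2, Q=-211/4); attach at lengths (171/16, 77/16); label the merged cluster DGJSU
  updated: d(DGJSU,FR)=19/2, d(DGJSU,Y)=11/8
iteration 6: select DGJSU,FR (d=19/2, Q=-99/8); attach at lengths (75/16, 77/16); label the merged cluster DFGJRSU
  updated: d(DFGJRSU,Y)=-53/16
iteration 7: select DFGJRSU,Y (d=-53/16); attach at lengths (-53/32, -53/32); label the merged cluster DFGJRSUY
final tree: (((((D:-67/12,G:163/12):323/20,J:397/20):171/16,(S:73/12,U:179/12):77/16):75/16,(F:69/16,R:91/16):77/16):-53/32,Y:-53/32)
total length: 1547/16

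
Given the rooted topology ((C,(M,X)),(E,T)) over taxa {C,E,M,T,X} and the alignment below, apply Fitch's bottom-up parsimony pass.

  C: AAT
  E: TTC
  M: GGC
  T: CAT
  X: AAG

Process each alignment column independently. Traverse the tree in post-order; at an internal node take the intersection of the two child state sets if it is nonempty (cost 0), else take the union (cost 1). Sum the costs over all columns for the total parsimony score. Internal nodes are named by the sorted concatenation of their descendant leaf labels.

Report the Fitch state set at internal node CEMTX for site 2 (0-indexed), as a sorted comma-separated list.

C,T

[col 0] MX: children M:{G}, X:{A} ∪→ {A,G}; cost 1
[col 0] CMX: children C:{A}, MX:{A,G} ∩→ {A}; cost 0
[col 0] ET: children E:{T}, T:{C} ∪→ {C,T}; cost 1
[col 0] CEMTX: children CMX:{A}, ET:{C,T} ∪→ {A,C,T}; cost 1
[col 1] MX: children M:{G}, X:{A} ∪→ {A,G}; cost 1
[col 1] CMX: children C:{A}, MX:{A,G} ∩→ {A}; cost 0
[col 1] ET: children E:{T}, T:{A} ∪→ {A,T}; cost 1
[col 1] CEMTX: children CMX:{A}, ET:{A,T} ∩→ {A}; cost 0
[col 2] MX: children M:{C}, X:{G} ∪→ {C,G}; cost 1
[col 2] CMX: children C:{T}, MX:{C,G} ∪→ {C,G,T}; cost 1
[col 2] ET: children E:{C}, T:{T} ∪→ {C,T}; cost 1
[col 2] CEMTX: children CMX:{C,G,T}, ET:{C,T} ∩→ {C,T}; cost 0
per-site changes: [3, 2, 3]; total = 8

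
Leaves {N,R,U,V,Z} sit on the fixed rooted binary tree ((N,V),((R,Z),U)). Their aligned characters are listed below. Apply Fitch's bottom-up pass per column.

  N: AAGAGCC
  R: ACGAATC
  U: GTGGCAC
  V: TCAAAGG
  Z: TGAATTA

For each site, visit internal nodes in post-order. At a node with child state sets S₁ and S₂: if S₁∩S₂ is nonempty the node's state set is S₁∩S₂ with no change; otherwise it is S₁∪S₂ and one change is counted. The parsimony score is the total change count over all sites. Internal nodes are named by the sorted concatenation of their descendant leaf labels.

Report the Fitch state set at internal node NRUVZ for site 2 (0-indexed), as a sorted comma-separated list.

site 0, node NV: N={A} ∪ V={T} → {A,T} (+1)
site 0, node RZ: R={A} ∪ Z={T} → {A,T} (+1)
site 0, node RUZ: RZ={A,T} ∪ U={G} → {A,G,T} (+1)
site 0, node NRUVZ: NV={A,T} ∩ RUZ={A,G,T} → {A,T} (+0)
site 1, node NV: N={A} ∪ V={C} → {A,C} (+1)
site 1, node RZ: R={C} ∪ Z={G} → {C,G} (+1)
site 1, node RUZ: RZ={C,G} ∪ U={T} → {C,G,T} (+1)
site 1, node NRUVZ: NV={A,C} ∩ RUZ={C,G,T} → {C} (+0)
site 2, node NV: N={G} ∪ V={A} → {A,G} (+1)
site 2, node RZ: R={G} ∪ Z={A} → {A,G} (+1)
site 2, node RUZ: RZ={A,G} ∩ U={G} → {G} (+0)
site 2, node NRUVZ: NV={A,G} ∩ RUZ={G} → {G} (+0)
site 3, node NV: N={A} ∩ V={A} → {A} (+0)
site 3, node RZ: R={A} ∩ Z={A} → {A} (+0)
site 3, node RUZ: RZ={A} ∪ U={G} → {A,G} (+1)
site 3, node NRUVZ: NV={A} ∩ RUZ={A,G} → {A} (+0)
site 4, node NV: N={G} ∪ V={A} → {A,G} (+1)
site 4, node RZ: R={A} ∪ Z={T} → {A,T} (+1)
site 4, node RUZ: RZ={A,T} ∪ U={C} → {A,C,T} (+1)
site 4, node NRUVZ: NV={A,G} ∩ RUZ={A,C,T} → {A} (+0)
site 5, node NV: N={C} ∪ V={G} → {C,G} (+1)
site 5, node RZ: R={T} ∩ Z={T} → {T} (+0)
site 5, node RUZ: RZ={T} ∪ U={A} → {A,T} (+1)
site 5, node NRUVZ: NV={C,G} ∪ RUZ={A,T} → {A,C,G,T} (+1)
site 6, node NV: N={C} ∪ V={G} → {C,G} (+1)
site 6, node RZ: R={C} ∪ Z={A} → {A,C} (+1)
site 6, node RUZ: RZ={A,C} ∩ U={C} → {C} (+0)
site 6, node NRUVZ: NV={C,G} ∩ RUZ={C} → {C} (+0)
per-site changes: [3, 3, 2, 1, 3, 3, 2]; total = 17

G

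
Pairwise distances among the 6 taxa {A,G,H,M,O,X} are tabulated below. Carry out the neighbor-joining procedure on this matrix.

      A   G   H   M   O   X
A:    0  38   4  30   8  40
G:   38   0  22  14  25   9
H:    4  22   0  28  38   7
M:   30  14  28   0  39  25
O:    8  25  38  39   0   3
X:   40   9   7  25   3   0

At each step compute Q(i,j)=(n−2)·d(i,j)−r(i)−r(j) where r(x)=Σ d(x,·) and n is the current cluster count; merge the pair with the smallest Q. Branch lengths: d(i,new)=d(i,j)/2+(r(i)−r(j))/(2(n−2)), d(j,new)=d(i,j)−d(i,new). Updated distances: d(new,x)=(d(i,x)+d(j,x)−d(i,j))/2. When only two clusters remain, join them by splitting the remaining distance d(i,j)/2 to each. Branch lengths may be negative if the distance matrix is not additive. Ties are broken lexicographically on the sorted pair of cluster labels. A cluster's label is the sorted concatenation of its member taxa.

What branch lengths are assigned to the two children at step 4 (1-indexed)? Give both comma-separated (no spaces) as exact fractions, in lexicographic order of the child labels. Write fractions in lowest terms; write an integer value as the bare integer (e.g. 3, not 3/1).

61/8,41/8

step 1: merge (A,H) at d=4, Q=-203; branch lengths A→37/8, H→-5/8; new cluster AH
  updated: d(AH,G)=28, d(AH,M)=27, d(AH,O)=21, d(AH,X)=43/2
step 2: merge (G,M) at d=14, Q=-139; branch lengths G→13/6, M→71/6; new cluster GM
  updated: d(AH,GM)=41/2, d(GM,O)=25, d(GM,X)=10
step 3: merge (AH,GM) at d=41/2, Q=-155/2; branch lengths AH→97/8, GM→67/8; new cluster AGHM
  updated: d(AGHM,O)=51/4, d(AGHM,X)=11/2
step 4: merge (AGHM,O) at d=51/4, Q=-85/4; branch lengths AGHM→61/8, O→41/8; new cluster AGHMO
  updated: d(AGHMO,X)=-17/8
step 5: merge (AGHMO,X) at d=-17/8; branch lengths AGHMO→-17/16, X→-17/16; new cluster AGHMOX
final tree: ((((A:37/8,H:-5/8):97/8,(G:13/6,M:71/6):67/8):61/8,O:41/8):-17/16,X:-17/16)
total length: 393/8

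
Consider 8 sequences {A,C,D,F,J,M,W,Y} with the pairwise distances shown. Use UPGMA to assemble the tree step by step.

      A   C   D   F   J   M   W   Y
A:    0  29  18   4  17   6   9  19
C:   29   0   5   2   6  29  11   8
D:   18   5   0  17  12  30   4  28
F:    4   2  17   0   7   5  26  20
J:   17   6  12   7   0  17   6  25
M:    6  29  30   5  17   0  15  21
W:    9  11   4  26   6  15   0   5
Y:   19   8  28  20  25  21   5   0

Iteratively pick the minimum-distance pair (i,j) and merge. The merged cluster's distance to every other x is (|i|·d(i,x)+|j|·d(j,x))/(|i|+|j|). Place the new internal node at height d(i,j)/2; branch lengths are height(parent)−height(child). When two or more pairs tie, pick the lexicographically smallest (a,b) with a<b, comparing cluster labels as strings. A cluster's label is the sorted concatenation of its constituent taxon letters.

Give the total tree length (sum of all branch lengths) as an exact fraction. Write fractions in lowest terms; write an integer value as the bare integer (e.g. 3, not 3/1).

2521/60

iteration 1: select C,F (d=2); attach at lengths (1, 1); label the merged cluster CF
  updated: d(A,CF)=33/2, d(CF,D)=11, d(CF,J)=13/2, d(CF,M)=17, d(CF,W)=37/2, d(CF,Y)=14
iteration 2: select D,W (d=4); attach at lengths (2, 2); label the merged cluster DW
  updated: d(A,DW)=27/2, d(CF,DW)=59/4, d(DW,J)=9, d(DW,M)=45/2, d(DW,Y)=33/2
iteration 3: select A,M (d=6); attach at lengths (3, 3); label the merged cluster AM
  updated: d(AM,CF)=67/4, d(AM,DW)=18, d(AM,J)=17, d(AM,Y)=20
iteration 4: select CF,J (d=13/2); attach at lengths (9/4, 13/4); label the merged cluster CFJ
  updated: d(AM,CFJ)=101/6, d(CFJ,DW)=77/6, d(CFJ,Y)=53/3
iteration 5: select CFJ,DW (d=77/6); attach at lengths (19/6, 53/12); label the merged cluster CDFJW
  updated: d(AM,CDFJW)=173/10, d(CDFJW,Y)=86/5
iteration 6: select CDFJW,Y (d=86/5); attach at lengths (131/60, 43/5); label the merged cluster CDFJWY
  updated: d(AM,CDFJWY)=71/4
iteration 7: select AM,CDFJWY (d=71/4); attach at lengths (47/8, 11/40); label the merged cluster ACDFJMWY
final tree: ((A:3,M:3):47/8,((((C:1,F:1):9/4,J:13/4):19/6,(D:2,W:2):53/12):131/60,Y:43/5):11/40)
total length: 2521/60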